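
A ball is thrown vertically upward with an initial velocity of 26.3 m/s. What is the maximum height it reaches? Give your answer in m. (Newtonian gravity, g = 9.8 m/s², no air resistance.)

h_max = v₀² / (2g) = 26.3² / (2 × 9.8) = 691.69 / 19.6 = 35.29 m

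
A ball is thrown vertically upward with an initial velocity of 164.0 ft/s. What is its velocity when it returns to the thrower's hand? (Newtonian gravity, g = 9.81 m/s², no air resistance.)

By conservation of energy (no air resistance), the ball returns to the throw height with the same speed as launch, but directed downward.
|v_ground| = v₀ = 164.0 ft/s
v_ground = 164.0 ft/s (downward)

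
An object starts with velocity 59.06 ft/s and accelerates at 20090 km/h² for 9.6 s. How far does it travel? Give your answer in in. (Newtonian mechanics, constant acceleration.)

v₀ = 59.06 ft/s × 0.3048 = 18.0015 m/s
a = 20090 km/h² × 7.716049382716049e-05 = 1.55015 m/s²
d = v₀ × t + ½ × a × t² = 18.0015 × 9.6 + 0.5 × 1.55015 × 9.6² = 244.245 m
d = 244.245 m / 0.0254 = 9616 in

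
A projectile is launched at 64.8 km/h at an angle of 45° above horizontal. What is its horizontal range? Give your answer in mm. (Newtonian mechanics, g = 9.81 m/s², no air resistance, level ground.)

v₀ = 64.8 km/h × 0.2777777777777778 = 18.0 m/s
R = v₀² × sin(2θ) / g = 18.0² × sin(2 × 45°) / 9.81 = 324.0 × 1.0 / 9.81 = 33.0275 m
R = 33.0275 m / 0.001 = 33030 mm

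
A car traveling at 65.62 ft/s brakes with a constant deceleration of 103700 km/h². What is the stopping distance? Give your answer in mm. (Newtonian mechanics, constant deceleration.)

v₀ = 65.62 ft/s × 0.3048 = 20.001 m/s
a = 103700 km/h² × 7.716049382716049e-05 = 8.00154 m/s²
d = v₀² / (2a) = 20.001² / (2 × 8.00154) = 400.04 / 16.0031 = 24.9977 m
d = 24.9977 m / 0.001 = 25000 mm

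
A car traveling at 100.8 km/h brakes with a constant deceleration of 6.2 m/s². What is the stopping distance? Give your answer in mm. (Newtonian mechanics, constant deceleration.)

v₀ = 100.8 km/h × 0.2777777777777778 = 28.0 m/s
d = v₀² / (2a) = 28.0² / (2 × 6.2) = 784.0 / 12.4 = 63.2258 m
d = 63.2258 m / 0.001 = 63230 mm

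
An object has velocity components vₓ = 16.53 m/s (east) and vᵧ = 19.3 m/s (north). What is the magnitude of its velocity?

|v| = √(vₓ² + vᵧ²) = √(16.53² + 19.3²) = √(645.7309) = 25.41 m/s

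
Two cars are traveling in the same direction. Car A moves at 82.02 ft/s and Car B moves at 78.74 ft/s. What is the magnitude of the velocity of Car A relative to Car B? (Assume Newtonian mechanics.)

v_rel = |v_A - v_B| = |82.02 - 78.74| = 3.28 ft/s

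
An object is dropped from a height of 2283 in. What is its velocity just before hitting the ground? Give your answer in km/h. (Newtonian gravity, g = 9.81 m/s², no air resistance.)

h = 2283 in × 0.0254 = 57.9882 m
v = √(2gh) = √(2 × 9.81 × 57.9882) = 33.7302 m/s
v = 33.7302 m/s / 0.2777777777777778 = 121.4 km/h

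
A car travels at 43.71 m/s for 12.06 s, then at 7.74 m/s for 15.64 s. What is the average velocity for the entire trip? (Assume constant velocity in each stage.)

d₁ = v₁t₁ = 43.71 × 12.06 = 527.1426 m
d₂ = v₂t₂ = 7.74 × 15.64 = 121.0536 m
d_total = 648.1962 m, t_total = 27.7 s
v_avg = d_total/t_total = 648.1962/27.7 = 23.4 m/s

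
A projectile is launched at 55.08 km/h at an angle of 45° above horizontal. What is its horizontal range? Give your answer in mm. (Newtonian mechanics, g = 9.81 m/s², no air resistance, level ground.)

v₀ = 55.08 km/h × 0.2777777777777778 = 15.3 m/s
R = v₀² × sin(2θ) / g = 15.3² × sin(2 × 45°) / 9.81 = 234.09 × 1.0 / 9.81 = 23.8624 m
R = 23.8624 m / 0.001 = 23860 mm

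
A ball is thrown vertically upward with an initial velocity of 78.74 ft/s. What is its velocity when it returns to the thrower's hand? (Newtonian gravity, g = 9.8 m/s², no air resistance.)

By conservation of energy (no air resistance), the ball returns to the throw height with the same speed as launch, but directed downward.
|v_ground| = v₀ = 78.74 ft/s
v_ground = 78.74 ft/s (downward)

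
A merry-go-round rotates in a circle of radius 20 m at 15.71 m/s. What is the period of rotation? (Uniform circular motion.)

T = 2πr/v = 2π×20/15.71 = 8.0 s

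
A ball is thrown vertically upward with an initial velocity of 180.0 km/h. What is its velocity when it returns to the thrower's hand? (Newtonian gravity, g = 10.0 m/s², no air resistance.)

By conservation of energy (no air resistance), the ball returns to the throw height with the same speed as launch, but directed downward.
|v_ground| = v₀ = 180.0 km/h
v_ground = 180.0 km/h (downward)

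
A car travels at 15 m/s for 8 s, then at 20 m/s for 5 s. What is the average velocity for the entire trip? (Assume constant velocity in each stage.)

d₁ = v₁t₁ = 15 × 8 = 120 m
d₂ = v₂t₂ = 20 × 5 = 100 m
d_total = 220 m, t_total = 13 s
v_avg = d_total/t_total = 220/13 = 16.92 m/s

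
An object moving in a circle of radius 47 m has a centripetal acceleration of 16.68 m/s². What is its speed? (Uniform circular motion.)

v = √(a_c × r) = √(16.68 × 47) = 28.0 m/s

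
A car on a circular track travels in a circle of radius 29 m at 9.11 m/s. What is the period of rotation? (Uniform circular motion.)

T = 2πr/v = 2π×29/9.11 = 20.0 s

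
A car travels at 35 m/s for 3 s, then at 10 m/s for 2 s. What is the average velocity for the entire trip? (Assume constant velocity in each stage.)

d₁ = v₁t₁ = 35 × 3 = 105 m
d₂ = v₂t₂ = 10 × 2 = 20 m
d_total = 125 m, t_total = 5 s
v_avg = d_total/t_total = 125/5 = 25.0 m/s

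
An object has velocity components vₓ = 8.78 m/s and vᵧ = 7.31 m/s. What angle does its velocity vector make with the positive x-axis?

θ = arctan(vᵧ/vₓ) = arctan(7.31/8.78) = 39.78°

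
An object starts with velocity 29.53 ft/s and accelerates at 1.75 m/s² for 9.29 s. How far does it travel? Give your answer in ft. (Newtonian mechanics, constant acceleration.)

v₀ = 29.53 ft/s × 0.3048 = 9.00074 m/s
d = v₀ × t + ½ × a × t² = 9.00074 × 9.29 + 0.5 × 1.75 × 9.29² = 159.133 m
d = 159.133 m / 0.3048 = 522.1 ft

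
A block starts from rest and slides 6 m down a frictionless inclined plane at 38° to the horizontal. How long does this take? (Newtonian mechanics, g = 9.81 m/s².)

a = g sin(θ) = 9.81 × sin(38°) = 6.0396 m/s²
t = √(2d/a) = √(2 × 6 / 6.0396) = 1.41 s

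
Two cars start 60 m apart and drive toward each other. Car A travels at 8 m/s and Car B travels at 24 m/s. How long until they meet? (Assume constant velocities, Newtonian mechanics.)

Combined speed: v_combined = 8 + 24 = 32 m/s
Time to meet: t = d/v_combined = 60/32 = 1.88 s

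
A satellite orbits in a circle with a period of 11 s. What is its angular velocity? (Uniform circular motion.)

ω = 2π/T = 2π/11 = 0.5712 rad/s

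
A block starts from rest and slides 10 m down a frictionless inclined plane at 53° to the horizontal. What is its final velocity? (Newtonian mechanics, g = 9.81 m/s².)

a = g sin(θ) = 9.81 × sin(53°) = 7.8346 m/s²
v = √(2ad) = √(2 × 7.8346 × 10) = 12.52 m/s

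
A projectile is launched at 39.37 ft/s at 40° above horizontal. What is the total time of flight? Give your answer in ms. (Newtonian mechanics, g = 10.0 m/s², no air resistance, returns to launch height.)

v₀ = 39.37 ft/s × 0.3048 = 12.0 m/s
T = 2 × v₀ × sin(θ) / g = 2 × 12.0 × sin(40°) / 10.0 = 2 × 12.0 × 0.642788 / 10.0 = 1.54269 s
T = 1.54269 s / 0.001 = 1543 ms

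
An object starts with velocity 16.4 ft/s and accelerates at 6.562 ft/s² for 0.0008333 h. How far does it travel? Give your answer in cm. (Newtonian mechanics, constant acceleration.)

v₀ = 16.4 ft/s × 0.3048 = 4.99872 m/s
a = 6.562 ft/s² × 0.3048 = 2.0001 m/s²
t = 0.0008333 h × 3600.0 = 2.99988 s
d = v₀ × t + ½ × a × t² = 4.99872 × 2.99988 + 0.5 × 2.0001 × 2.99988² = 23.9953 m
d = 23.9953 m / 0.01 = 2400 cm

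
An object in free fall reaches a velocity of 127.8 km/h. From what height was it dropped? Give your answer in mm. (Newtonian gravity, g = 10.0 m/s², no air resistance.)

v = 127.8 km/h × 0.2777777777777778 = 35.5 m/s
h = v² / (2g) = 35.5² / (2 × 10.0) = 63.0125 m
h = 63.0125 m / 0.001 = 63010 mm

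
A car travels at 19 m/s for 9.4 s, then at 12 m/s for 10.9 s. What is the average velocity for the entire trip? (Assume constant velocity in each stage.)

d₁ = v₁t₁ = 19 × 9.4 = 178.6 m
d₂ = v₂t₂ = 12 × 10.9 = 130.8 m
d_total = 309.4 m, t_total = 20.3 s
v_avg = d_total/t_total = 309.4/20.3 = 15.24 m/s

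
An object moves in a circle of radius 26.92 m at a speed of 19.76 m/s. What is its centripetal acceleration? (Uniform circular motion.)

a_c = v²/r = 19.76²/26.92 = 390.4576/26.92 = 14.5 m/s²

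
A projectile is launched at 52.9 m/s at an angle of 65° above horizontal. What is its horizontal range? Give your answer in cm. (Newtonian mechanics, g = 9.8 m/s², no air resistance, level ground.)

R = v₀² × sin(2θ) / g = 52.9² × sin(2 × 65°) / 9.8 = 2798.41 × 0.766044 / 9.8 = 218.745 m
R = 218.745 m / 0.01 = 21870 cm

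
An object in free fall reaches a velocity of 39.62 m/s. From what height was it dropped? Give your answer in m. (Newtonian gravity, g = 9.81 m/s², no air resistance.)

h = v² / (2g) = 39.62² / (2 × 9.81) = 80.01 m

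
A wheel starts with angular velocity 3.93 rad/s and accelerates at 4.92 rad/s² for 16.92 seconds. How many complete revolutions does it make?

θ = ω₀t + ½αt² = 3.93×16.92 + ½×4.92×16.92² = 770.760144 rad
Total revolutions = θ/(2π) = 770.760144/(2π) = 122.67
Complete revolutions = ⌊122.67⌋ = 122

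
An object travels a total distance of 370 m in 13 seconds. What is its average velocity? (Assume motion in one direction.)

v_avg = Δd / Δt = 370 / 13 = 28.46 m/s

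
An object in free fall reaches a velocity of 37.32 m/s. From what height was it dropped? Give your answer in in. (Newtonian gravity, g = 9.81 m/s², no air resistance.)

h = v² / (2g) = 37.32² / (2 × 9.81) = 70.9879 m
h = 70.9879 m / 0.0254 = 2795 in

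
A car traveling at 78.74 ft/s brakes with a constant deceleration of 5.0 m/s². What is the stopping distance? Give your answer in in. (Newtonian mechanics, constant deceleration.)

v₀ = 78.74 ft/s × 0.3048 = 24.0 m/s
d = v₀² / (2a) = 24.0² / (2 × 5.0) = 576.0 / 10.0 = 57.6 m
d = 57.6 m / 0.0254 = 2268 in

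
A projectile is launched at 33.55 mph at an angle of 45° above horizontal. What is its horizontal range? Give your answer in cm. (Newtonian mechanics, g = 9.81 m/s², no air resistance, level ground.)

v₀ = 33.55 mph × 0.44704 = 14.9982 m/s
R = v₀² × sin(2θ) / g = 14.9982² × sin(2 × 45°) / 9.81 = 224.946 × 1.0 / 9.81 = 22.9303 m
R = 22.9303 m / 0.01 = 2293 cm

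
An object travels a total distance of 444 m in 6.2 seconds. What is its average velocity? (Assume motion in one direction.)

v_avg = Δd / Δt = 444 / 6.2 = 71.61 m/s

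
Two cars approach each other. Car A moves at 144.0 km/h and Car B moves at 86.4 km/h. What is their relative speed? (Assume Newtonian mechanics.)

v_rel = v_A + v_B = 144.0 + 86.4 = 230.4 km/h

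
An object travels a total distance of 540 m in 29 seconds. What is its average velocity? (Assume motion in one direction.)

v_avg = Δd / Δt = 540 / 29 = 18.62 m/s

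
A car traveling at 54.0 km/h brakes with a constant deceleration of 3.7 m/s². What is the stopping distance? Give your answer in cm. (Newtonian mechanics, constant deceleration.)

v₀ = 54.0 km/h × 0.2777777777777778 = 15.0 m/s
d = v₀² / (2a) = 15.0² / (2 × 3.7) = 225.0 / 7.4 = 30.4054 m
d = 30.4054 m / 0.01 = 3041 cm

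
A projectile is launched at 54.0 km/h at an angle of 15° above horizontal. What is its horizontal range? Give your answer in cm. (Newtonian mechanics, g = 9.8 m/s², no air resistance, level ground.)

v₀ = 54.0 km/h × 0.2777777777777778 = 15.0 m/s
R = v₀² × sin(2θ) / g = 15.0² × sin(2 × 15°) / 9.8 = 225.0 × 0.5 / 9.8 = 11.4796 m
R = 11.4796 m / 0.01 = 1148 cm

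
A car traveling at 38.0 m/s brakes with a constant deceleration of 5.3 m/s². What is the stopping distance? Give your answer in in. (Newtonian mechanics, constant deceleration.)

d = v₀² / (2a) = 38.0² / (2 × 5.3) = 1444.0 / 10.6 = 136.226 m
d = 136.226 m / 0.0254 = 5363 in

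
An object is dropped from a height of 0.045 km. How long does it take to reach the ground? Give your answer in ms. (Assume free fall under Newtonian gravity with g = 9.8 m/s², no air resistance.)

h = 0.045 km × 1000.0 = 45.0 m
t = √(2h/g) = √(2 × 45.0 / 9.8) = 3.03046 s
t = 3.03046 s / 0.001 = 3030 ms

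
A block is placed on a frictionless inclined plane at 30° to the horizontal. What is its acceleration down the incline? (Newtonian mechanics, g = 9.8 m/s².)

a = g sin(θ) = 9.8 × sin(30°) = 9.8 × 0.5 = 4.9 m/s²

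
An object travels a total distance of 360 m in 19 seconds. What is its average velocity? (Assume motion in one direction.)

v_avg = Δd / Δt = 360 / 19 = 18.95 m/s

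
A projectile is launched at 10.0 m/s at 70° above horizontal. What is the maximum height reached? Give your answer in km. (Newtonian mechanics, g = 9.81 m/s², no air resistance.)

H = v₀² × sin²(θ) / (2g) = 10.0² × sin(70°)² / (2 × 9.81) = 100.0 × 0.883022 / 19.62 = 4.50062 m
H = 4.50062 m / 1000.0 = 0.004501 km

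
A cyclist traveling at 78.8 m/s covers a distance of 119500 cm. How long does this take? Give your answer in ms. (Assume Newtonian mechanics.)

d = 119500 cm × 0.01 = 1195.0 m
t = d / v = 1195.0 / 78.8 = 15.165 s
t = 15.165 s / 0.001 = 15160 ms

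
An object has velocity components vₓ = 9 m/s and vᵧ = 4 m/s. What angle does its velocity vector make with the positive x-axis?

θ = arctan(vᵧ/vₓ) = arctan(4/9) = 23.96°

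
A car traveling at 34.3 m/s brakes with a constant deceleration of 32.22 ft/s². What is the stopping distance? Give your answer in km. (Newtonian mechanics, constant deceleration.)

a = 32.22 ft/s² × 0.3048 = 9.82066 m/s²
d = v₀² / (2a) = 34.3² / (2 × 9.82066) = 1176.49 / 19.6413 = 59.8988 m
d = 59.8988 m / 1000.0 = 0.0599 km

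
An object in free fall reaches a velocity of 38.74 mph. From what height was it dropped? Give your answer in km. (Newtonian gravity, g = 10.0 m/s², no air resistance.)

v = 38.74 mph × 0.44704 = 17.3183 m/s
h = v² / (2g) = 17.3183² / (2 × 10.0) = 14.9962 m
h = 14.9962 m / 1000.0 = 0.015 km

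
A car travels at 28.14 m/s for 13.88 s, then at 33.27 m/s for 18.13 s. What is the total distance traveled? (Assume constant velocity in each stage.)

d₁ = v₁t₁ = 28.14 × 13.88 = 390.5832 m
d₂ = v₂t₂ = 33.27 × 18.13 = 603.1851 m
d_total = 390.5832 + 603.1851 = 993.77 m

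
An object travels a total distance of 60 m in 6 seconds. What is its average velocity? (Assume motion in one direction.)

v_avg = Δd / Δt = 60 / 6 = 10.0 m/s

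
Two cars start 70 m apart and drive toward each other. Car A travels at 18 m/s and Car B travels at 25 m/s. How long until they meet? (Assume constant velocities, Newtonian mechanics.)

Combined speed: v_combined = 18 + 25 = 43 m/s
Time to meet: t = d/v_combined = 70/43 = 1.63 s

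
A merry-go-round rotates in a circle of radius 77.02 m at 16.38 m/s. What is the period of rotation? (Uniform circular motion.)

T = 2πr/v = 2π×77.02/16.38 = 29.54 s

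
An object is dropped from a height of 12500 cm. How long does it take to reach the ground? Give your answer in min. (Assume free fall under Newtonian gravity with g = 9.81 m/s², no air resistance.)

h = 12500 cm × 0.01 = 125.0 m
t = √(2h/g) = √(2 × 125.0 / 9.81) = 5.04819 s
t = 5.04819 s / 60.0 = 0.08414 min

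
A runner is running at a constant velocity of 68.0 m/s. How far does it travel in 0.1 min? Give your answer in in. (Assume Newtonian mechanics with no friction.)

t = 0.1 min × 60.0 = 6.0 s
d = v × t = 68.0 × 6.0 = 408.0 m
d = 408.0 m / 0.0254 = 16060 in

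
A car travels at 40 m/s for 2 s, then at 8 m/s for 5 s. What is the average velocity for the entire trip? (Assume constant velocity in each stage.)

d₁ = v₁t₁ = 40 × 2 = 80 m
d₂ = v₂t₂ = 8 × 5 = 40 m
d_total = 120 m, t_total = 7 s
v_avg = d_total/t_total = 120/7 = 17.14 m/s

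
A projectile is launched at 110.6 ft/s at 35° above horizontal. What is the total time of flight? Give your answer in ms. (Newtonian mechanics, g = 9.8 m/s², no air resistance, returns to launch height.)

v₀ = 110.6 ft/s × 0.3048 = 33.7109 m/s
T = 2 × v₀ × sin(θ) / g = 2 × 33.7109 × sin(35°) / 9.8 = 2 × 33.7109 × 0.573576 / 9.8 = 3.94607 s
T = 3.94607 s / 0.001 = 3946 ms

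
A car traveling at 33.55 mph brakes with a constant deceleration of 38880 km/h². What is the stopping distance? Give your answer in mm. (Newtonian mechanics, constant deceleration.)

v₀ = 33.55 mph × 0.44704 = 14.9982 m/s
a = 38880 km/h² × 7.716049382716049e-05 = 3.0 m/s²
d = v₀² / (2a) = 14.9982² / (2 × 3.0) = 224.946 / 6.0 = 37.491 m
d = 37.491 m / 0.001 = 37490 mm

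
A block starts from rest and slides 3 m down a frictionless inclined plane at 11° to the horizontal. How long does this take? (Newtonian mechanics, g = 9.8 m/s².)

a = g sin(θ) = 9.8 × sin(11°) = 1.8699 m/s²
t = √(2d/a) = √(2 × 3 / 1.8699) = 1.79 s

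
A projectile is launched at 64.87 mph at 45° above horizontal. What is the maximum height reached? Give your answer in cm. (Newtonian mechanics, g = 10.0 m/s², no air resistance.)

v₀ = 64.87 mph × 0.44704 = 28.9995 m/s
H = v₀² × sin²(θ) / (2g) = 28.9995² × sin(45°)² / (2 × 10.0) = 840.971 × 0.5 / 20.0 = 21.0243 m
H = 21.0243 m / 0.01 = 2102 cm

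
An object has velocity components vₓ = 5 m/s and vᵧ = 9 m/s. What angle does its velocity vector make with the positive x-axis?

θ = arctan(vᵧ/vₓ) = arctan(9/5) = 60.95°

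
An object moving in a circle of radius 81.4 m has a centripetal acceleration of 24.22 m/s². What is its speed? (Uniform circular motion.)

v = √(a_c × r) = √(24.22 × 81.4) = 44.4 m/s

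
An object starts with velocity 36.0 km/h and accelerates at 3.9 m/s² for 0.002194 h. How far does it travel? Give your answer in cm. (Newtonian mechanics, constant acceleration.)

v₀ = 36.0 km/h × 0.2777777777777778 = 10.0 m/s
t = 0.002194 h × 3600.0 = 7.8984 s
d = v₀ × t + ½ × a × t² = 10.0 × 7.8984 + 0.5 × 3.9 × 7.8984² = 200.634 m
d = 200.634 m / 0.01 = 20060 cm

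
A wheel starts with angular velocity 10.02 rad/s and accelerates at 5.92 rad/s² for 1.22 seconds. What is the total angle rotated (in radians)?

θ = ω₀t + ½αt² = 10.02×1.22 + ½×5.92×1.22² = 16.63 rad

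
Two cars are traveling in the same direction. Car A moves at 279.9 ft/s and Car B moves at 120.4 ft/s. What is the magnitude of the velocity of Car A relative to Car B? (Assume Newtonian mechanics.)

v_rel = |v_A - v_B| = |279.9 - 120.4| = 159.5 ft/s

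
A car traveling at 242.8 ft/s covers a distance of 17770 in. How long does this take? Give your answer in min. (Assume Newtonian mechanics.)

d = 17770 in × 0.0254 = 451.358 m
v = 242.8 ft/s × 0.3048 = 74.0054 m/s
t = d / v = 451.358 / 74.0054 = 6.09899 s
t = 6.09899 s / 60.0 = 0.1016 min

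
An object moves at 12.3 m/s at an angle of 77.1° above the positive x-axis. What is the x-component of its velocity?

vₓ = v cos(θ) = 12.3 × cos(77.1°) = 2.75 m/s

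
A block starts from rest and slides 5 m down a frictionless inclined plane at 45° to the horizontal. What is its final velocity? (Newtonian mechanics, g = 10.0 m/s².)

a = g sin(θ) = 10.0 × sin(45°) = 7.0711 m/s²
v = √(2ad) = √(2 × 7.0711 × 5) = 8.41 m/s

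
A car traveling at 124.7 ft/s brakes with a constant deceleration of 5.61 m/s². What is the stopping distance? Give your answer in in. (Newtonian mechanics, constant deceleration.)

v₀ = 124.7 ft/s × 0.3048 = 38.0086 m/s
d = v₀² / (2a) = 38.0086² / (2 × 5.61) = 1444.65 / 11.22 = 128.757 m
d = 128.757 m / 0.0254 = 5069 in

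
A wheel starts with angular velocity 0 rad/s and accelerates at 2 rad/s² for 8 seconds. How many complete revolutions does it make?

θ = ω₀t + ½αt² = 0×8 + ½×2×8² = 64.0 rad
Total revolutions = θ/(2π) = 64.0/(2π) = 10.19
Complete revolutions = ⌊10.19⌋ = 10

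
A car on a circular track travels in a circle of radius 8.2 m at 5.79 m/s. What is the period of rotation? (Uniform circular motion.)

T = 2πr/v = 2π×8.2/5.79 = 8.9 s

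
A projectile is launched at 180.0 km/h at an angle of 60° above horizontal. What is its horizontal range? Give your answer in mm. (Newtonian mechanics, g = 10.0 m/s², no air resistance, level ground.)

v₀ = 180.0 km/h × 0.2777777777777778 = 50.0 m/s
R = v₀² × sin(2θ) / g = 50.0² × sin(2 × 60°) / 10.0 = 2500.0 × 0.866025 / 10.0 = 216.506 m
R = 216.506 m / 0.001 = 216500 mm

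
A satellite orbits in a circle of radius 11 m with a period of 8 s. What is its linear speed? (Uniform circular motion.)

v = 2πr/T = 2π×11/8 = 8.64 m/s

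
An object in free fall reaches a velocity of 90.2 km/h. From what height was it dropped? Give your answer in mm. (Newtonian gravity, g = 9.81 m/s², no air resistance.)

v = 90.2 km/h × 0.2777777777777778 = 25.0556 m/s
h = v² / (2g) = 25.0556² / (2 × 9.81) = 31.9971 m
h = 31.9971 m / 0.001 = 32000 mm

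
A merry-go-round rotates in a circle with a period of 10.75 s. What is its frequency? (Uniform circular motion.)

f = 1/T = 1/10.75 = 0.093 Hz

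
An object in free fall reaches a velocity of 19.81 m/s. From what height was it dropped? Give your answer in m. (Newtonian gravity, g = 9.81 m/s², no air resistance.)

h = v² / (2g) = 19.81² / (2 × 9.81) = 20.0 m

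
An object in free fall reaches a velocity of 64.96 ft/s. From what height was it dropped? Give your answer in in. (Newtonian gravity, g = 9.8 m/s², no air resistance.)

v = 64.96 ft/s × 0.3048 = 19.7998 m/s
h = v² / (2g) = 19.7998² / (2 × 9.8) = 20.0016 m
h = 20.0016 m / 0.0254 = 787.5 in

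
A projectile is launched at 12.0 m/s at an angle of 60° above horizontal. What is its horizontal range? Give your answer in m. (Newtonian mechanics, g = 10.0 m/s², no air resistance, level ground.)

R = v₀² × sin(2θ) / g = 12.0² × sin(2 × 60°) / 10.0 = 144.0 × 0.866025 / 10.0 = 12.47 m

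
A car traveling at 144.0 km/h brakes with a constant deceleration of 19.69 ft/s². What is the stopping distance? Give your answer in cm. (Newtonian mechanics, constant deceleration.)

v₀ = 144.0 km/h × 0.2777777777777778 = 40.0 m/s
a = 19.69 ft/s² × 0.3048 = 6.00151 m/s²
d = v₀² / (2a) = 40.0² / (2 × 6.00151) = 1600.0 / 12.003 = 133.3 m
d = 133.3 m / 0.01 = 13330 cm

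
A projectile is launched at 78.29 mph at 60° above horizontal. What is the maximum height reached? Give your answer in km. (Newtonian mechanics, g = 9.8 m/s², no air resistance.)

v₀ = 78.29 mph × 0.44704 = 34.9988 m/s
H = v₀² × sin²(θ) / (2g) = 34.9988² × sin(60°)² / (2 × 9.8) = 1224.92 × 0.75 / 19.6 = 46.8719 m
H = 46.8719 m / 1000.0 = 0.04687 km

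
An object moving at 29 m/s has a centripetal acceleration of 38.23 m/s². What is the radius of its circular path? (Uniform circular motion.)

r = v²/a_c = 29²/38.23 = 22.0 m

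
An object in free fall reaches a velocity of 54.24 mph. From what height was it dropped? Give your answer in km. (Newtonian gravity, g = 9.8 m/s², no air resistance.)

v = 54.24 mph × 0.44704 = 24.2474 m/s
h = v² / (2g) = 24.2474² / (2 × 9.8) = 29.9968 m
h = 29.9968 m / 1000.0 = 0.03 km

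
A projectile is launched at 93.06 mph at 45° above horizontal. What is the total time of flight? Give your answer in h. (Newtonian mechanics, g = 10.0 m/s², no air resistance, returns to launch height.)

v₀ = 93.06 mph × 0.44704 = 41.6015 m/s
T = 2 × v₀ × sin(θ) / g = 2 × 41.6015 × sin(45°) / 10.0 = 2 × 41.6015 × 0.707107 / 10.0 = 5.88334 s
T = 5.88334 s / 3600.0 = 0.001634 h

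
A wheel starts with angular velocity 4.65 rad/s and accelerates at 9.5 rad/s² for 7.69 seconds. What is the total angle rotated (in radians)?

θ = ω₀t + ½αt² = 4.65×7.69 + ½×9.5×7.69² = 316.65 rad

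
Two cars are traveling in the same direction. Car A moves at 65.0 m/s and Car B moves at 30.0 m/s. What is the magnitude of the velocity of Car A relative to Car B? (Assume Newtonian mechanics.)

v_rel = |v_A - v_B| = |65.0 - 30.0| = 35.0 m/s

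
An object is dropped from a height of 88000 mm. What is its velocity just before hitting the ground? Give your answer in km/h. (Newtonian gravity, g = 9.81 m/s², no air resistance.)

h = 88000 mm × 0.001 = 88.0 m
v = √(2gh) = √(2 × 9.81 × 88.0) = 41.5519 m/s
v = 41.5519 m/s / 0.2777777777777778 = 149.6 km/h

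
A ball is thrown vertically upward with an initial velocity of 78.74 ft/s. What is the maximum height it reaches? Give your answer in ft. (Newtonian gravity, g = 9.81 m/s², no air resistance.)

v₀ = 78.74 ft/s × 0.3048 = 24.0 m/s
h_max = v₀² / (2g) = 24.0² / (2 × 9.81) = 576.0 / 19.62 = 29.3578 m
h_max = 29.3578 m / 0.3048 = 96.32 ft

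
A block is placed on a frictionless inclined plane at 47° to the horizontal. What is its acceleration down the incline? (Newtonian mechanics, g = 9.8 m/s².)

a = g sin(θ) = 9.8 × sin(47°) = 9.8 × 0.7314 = 7.17 m/s²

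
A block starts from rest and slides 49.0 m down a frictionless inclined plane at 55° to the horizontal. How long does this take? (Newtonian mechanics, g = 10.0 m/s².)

a = g sin(θ) = 10.0 × sin(55°) = 8.1915 m/s²
t = √(2d/a) = √(2 × 49.0 / 8.1915) = 3.46 s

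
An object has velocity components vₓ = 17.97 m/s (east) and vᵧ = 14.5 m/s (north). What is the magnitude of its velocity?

|v| = √(vₓ² + vᵧ²) = √(17.97² + 14.5²) = √(533.1709) = 23.09 m/s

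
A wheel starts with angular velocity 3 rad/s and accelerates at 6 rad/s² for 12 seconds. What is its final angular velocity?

ω = ω₀ + αt = 3 + 6 × 12 = 75 rad/s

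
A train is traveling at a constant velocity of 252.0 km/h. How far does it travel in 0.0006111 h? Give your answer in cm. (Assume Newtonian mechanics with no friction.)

v = 252.0 km/h × 0.2777777777777778 = 70.0 m/s
t = 0.0006111 h × 3600.0 = 2.19996 s
d = v × t = 70.0 × 2.19996 = 153.997 m
d = 153.997 m / 0.01 = 15400 cm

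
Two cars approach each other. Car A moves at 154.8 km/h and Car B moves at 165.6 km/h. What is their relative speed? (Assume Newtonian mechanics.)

v_rel = v_A + v_B = 154.8 + 165.6 = 320.4 km/h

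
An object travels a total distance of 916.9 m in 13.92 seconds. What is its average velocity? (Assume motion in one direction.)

v_avg = Δd / Δt = 916.9 / 13.92 = 65.87 m/s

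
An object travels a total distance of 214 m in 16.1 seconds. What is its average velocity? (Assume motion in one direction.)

v_avg = Δd / Δt = 214 / 16.1 = 13.29 m/s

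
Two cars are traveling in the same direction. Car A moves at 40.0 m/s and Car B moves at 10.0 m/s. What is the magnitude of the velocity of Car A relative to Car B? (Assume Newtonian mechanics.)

v_rel = |v_A - v_B| = |40.0 - 10.0| = 30.0 m/s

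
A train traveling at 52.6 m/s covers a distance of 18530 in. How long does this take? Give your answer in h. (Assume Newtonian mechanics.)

d = 18530 in × 0.0254 = 470.662 m
t = d / v = 470.662 / 52.6 = 8.94795 s
t = 8.94795 s / 3600.0 = 0.002486 h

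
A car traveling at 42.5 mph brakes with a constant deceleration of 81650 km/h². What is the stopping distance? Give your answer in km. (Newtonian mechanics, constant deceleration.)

v₀ = 42.5 mph × 0.44704 = 18.9992 m/s
a = 81650 km/h² × 7.716049382716049e-05 = 6.30015 m/s²
d = v₀² / (2a) = 18.9992² / (2 × 6.30015) = 360.97 / 12.6003 = 28.6477 m
d = 28.6477 m / 1000.0 = 0.02865 km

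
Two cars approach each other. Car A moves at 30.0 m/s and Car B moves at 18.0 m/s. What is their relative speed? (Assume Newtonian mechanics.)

v_rel = v_A + v_B = 30.0 + 18.0 = 48.0 m/s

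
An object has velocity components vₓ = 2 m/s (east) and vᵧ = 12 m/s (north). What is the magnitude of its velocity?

|v| = √(vₓ² + vᵧ²) = √(2² + 12²) = √(148) = 12.17 m/s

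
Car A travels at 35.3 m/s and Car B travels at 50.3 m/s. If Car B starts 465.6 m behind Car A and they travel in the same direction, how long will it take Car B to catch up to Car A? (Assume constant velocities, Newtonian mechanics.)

Relative speed: v_rel = 50.3 - 35.3 = 15.0 m/s
Time to catch: t = d₀/v_rel = 465.6/15.0 = 31.04 s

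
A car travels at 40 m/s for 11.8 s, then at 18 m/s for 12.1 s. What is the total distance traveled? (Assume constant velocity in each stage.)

d₁ = v₁t₁ = 40 × 11.8 = 472.0 m
d₂ = v₂t₂ = 18 × 12.1 = 217.8 m
d_total = 472.0 + 217.8 = 689.8 m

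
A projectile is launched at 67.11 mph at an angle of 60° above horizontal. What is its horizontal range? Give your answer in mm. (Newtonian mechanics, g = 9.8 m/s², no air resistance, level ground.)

v₀ = 67.11 mph × 0.44704 = 30.0009 m/s
R = v₀² × sin(2θ) / g = 30.0009² × sin(2 × 60°) / 9.8 = 900.054 × 0.866025 / 9.8 = 79.5377 m
R = 79.5377 m / 0.001 = 79540 mm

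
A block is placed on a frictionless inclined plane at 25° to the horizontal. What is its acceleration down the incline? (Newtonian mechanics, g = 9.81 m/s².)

a = g sin(θ) = 9.81 × sin(25°) = 9.81 × 0.4226 = 4.15 m/s²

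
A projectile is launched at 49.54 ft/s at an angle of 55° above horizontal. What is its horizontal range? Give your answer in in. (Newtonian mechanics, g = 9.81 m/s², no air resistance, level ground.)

v₀ = 49.54 ft/s × 0.3048 = 15.0998 m/s
R = v₀² × sin(2θ) / g = 15.0998² × sin(2 × 55°) / 9.81 = 228.004 × 0.939693 / 9.81 = 21.8403 m
R = 21.8403 m / 0.0254 = 859.9 in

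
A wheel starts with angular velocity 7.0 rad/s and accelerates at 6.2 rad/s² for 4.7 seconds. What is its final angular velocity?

ω = ω₀ + αt = 7.0 + 6.2 × 4.7 = 36.14 rad/s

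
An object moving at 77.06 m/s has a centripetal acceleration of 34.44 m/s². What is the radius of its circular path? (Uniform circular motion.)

r = v²/a_c = 77.06²/34.44 = 172.42 m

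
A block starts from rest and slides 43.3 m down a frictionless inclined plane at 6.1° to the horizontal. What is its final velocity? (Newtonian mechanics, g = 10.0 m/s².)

a = g sin(θ) = 10.0 × sin(6.1°) = 1.0626 m/s²
v = √(2ad) = √(2 × 1.0626 × 43.3) = 9.59 m/s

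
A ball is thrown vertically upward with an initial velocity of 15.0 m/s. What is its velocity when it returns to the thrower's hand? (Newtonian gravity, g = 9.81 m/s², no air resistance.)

By conservation of energy (no air resistance), the ball returns to the throw height with the same speed as launch, but directed downward.
|v_ground| = v₀ = 15.0 m/s
v_ground = 15.0 m/s (downward)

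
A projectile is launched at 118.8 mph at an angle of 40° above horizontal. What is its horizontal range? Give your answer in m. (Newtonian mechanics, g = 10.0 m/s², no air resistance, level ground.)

v₀ = 118.8 mph × 0.44704 = 53.1084 m/s
R = v₀² × sin(2θ) / g = 53.1084² × sin(2 × 40°) / 10.0 = 2820.5 × 0.984808 / 10.0 = 277.8 m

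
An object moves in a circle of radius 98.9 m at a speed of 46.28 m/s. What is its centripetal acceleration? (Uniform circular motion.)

a_c = v²/r = 46.28²/98.9 = 2141.8384/98.9 = 21.66 m/s²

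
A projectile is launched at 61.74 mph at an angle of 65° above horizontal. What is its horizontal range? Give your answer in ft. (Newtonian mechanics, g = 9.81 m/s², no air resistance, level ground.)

v₀ = 61.74 mph × 0.44704 = 27.6002 m/s
R = v₀² × sin(2θ) / g = 27.6002² × sin(2 × 65°) / 9.81 = 761.771 × 0.766044 / 9.81 = 59.4852 m
R = 59.4852 m / 0.3048 = 195.2 ft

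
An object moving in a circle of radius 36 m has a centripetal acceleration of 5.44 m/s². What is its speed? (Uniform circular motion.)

v = √(a_c × r) = √(5.44 × 36) = 13.99 m/s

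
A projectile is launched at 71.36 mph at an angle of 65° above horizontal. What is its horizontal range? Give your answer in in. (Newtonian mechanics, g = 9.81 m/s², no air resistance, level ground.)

v₀ = 71.36 mph × 0.44704 = 31.9008 m/s
R = v₀² × sin(2θ) / g = 31.9008² × sin(2 × 65°) / 9.81 = 1017.66 × 0.766044 / 9.81 = 79.4671 m
R = 79.4671 m / 0.0254 = 3129 in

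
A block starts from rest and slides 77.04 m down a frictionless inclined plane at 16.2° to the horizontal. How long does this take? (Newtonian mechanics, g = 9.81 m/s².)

a = g sin(θ) = 9.81 × sin(16.2°) = 2.7369 m/s²
t = √(2d/a) = √(2 × 77.04 / 2.7369) = 7.5 s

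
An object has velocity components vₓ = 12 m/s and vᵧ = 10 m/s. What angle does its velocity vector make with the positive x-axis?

θ = arctan(vᵧ/vₓ) = arctan(10/12) = 39.81°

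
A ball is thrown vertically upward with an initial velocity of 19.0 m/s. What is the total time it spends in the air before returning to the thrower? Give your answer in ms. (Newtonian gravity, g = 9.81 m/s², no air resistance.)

t_total = 2 × v₀ / g = 2 × 19.0 / 9.81 = 3.8736 s
t_total = 3.8736 s / 0.001 = 3874 ms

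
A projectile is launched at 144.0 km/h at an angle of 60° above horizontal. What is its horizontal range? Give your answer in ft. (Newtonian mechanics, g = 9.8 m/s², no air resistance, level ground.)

v₀ = 144.0 km/h × 0.2777777777777778 = 40.0 m/s
R = v₀² × sin(2θ) / g = 40.0² × sin(2 × 60°) / 9.8 = 1600.0 × 0.866025 / 9.8 = 141.392 m
R = 141.392 m / 0.3048 = 463.9 ft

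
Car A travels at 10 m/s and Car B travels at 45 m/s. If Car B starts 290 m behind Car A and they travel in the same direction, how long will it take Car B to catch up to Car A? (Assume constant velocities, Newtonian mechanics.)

Relative speed: v_rel = 45 - 10 = 35 m/s
Time to catch: t = d₀/v_rel = 290/35 = 8.29 s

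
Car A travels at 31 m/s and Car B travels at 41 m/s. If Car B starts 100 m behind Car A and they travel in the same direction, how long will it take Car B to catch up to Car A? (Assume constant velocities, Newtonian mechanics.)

Relative speed: v_rel = 41 - 31 = 10 m/s
Time to catch: t = d₀/v_rel = 100/10 = 10.0 s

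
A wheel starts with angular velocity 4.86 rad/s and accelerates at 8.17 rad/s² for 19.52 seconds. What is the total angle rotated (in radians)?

θ = ω₀t + ½αt² = 4.86×19.52 + ½×8.17×19.52² = 1651.38 rad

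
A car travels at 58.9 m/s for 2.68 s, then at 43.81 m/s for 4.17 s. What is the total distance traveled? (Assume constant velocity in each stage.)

d₁ = v₁t₁ = 58.9 × 2.68 = 157.852 m
d₂ = v₂t₂ = 43.81 × 4.17 = 182.6877 m
d_total = 157.852 + 182.6877 = 340.54 m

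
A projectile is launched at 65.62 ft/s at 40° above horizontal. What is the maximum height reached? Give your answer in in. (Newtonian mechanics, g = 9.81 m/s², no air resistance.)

v₀ = 65.62 ft/s × 0.3048 = 20.001 m/s
H = v₀² × sin²(θ) / (2g) = 20.001² × sin(40°)² / (2 × 9.81) = 400.04 × 0.413176 / 19.62 = 8.42441 m
H = 8.42441 m / 0.0254 = 331.7 in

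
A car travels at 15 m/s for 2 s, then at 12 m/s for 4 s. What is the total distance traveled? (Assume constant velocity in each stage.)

d₁ = v₁t₁ = 15 × 2 = 30 m
d₂ = v₂t₂ = 12 × 4 = 48 m
d_total = 30 + 48 = 78 m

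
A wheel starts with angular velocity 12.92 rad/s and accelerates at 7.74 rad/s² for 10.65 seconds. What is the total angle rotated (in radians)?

θ = ω₀t + ½αt² = 12.92×10.65 + ½×7.74×10.65² = 576.54 rad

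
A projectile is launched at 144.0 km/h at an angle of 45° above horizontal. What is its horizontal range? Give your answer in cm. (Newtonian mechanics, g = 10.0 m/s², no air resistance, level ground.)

v₀ = 144.0 km/h × 0.2777777777777778 = 40.0 m/s
R = v₀² × sin(2θ) / g = 40.0² × sin(2 × 45°) / 10.0 = 1600.0 × 1.0 / 10.0 = 160.0 m
R = 160.0 m / 0.01 = 16000 cm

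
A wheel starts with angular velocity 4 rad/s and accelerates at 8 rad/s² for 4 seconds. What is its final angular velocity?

ω = ω₀ + αt = 4 + 8 × 4 = 36 rad/s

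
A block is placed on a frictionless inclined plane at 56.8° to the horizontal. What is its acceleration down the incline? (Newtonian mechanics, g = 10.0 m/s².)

a = g sin(θ) = 10.0 × sin(56.8°) = 10.0 × 0.8368 = 8.37 m/s²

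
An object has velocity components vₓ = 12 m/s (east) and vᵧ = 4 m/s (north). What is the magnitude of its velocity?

|v| = √(vₓ² + vᵧ²) = √(12² + 4²) = √(160) = 12.65 m/s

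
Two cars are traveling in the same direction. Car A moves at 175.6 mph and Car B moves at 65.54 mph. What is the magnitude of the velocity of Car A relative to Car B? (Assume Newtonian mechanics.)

v_rel = |v_A - v_B| = |175.6 - 65.54| = 110.06 mph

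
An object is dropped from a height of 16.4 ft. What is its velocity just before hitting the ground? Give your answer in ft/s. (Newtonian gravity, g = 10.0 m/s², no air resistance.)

h = 16.4 ft × 0.3048 = 4.99872 m
v = √(2gh) = √(2 × 10.0 × 4.99872) = 9.99872 m/s
v = 9.99872 m/s / 0.3048 = 32.8 ft/s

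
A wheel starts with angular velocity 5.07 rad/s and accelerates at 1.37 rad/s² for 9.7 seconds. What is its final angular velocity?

ω = ω₀ + αt = 5.07 + 1.37 × 9.7 = 18.36 rad/s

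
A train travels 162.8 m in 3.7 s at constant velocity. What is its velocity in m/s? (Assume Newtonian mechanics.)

v = d / t = 162.8 / 3.7 = 44.0 m/s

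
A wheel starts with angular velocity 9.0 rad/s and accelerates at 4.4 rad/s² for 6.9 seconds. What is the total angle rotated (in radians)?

θ = ω₀t + ½αt² = 9.0×6.9 + ½×4.4×6.9² = 166.84 rad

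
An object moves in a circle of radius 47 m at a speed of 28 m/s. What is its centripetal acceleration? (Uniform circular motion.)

a_c = v²/r = 28²/47 = 784/47 = 16.68 m/s²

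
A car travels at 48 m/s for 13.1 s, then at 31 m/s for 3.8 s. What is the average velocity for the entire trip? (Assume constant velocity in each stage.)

d₁ = v₁t₁ = 48 × 13.1 = 628.8 m
d₂ = v₂t₂ = 31 × 3.8 = 117.8 m
d_total = 746.6 m, t_total = 16.9 s
v_avg = d_total/t_total = 746.6/16.9 = 44.18 m/s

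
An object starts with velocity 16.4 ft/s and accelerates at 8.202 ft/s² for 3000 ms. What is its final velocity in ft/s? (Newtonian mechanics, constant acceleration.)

v₀ = 16.4 ft/s × 0.3048 = 4.99872 m/s
a = 8.202 ft/s² × 0.3048 = 2.49997 m/s²
t = 3000 ms × 0.001 = 3.0 s
v = v₀ + a × t = 4.99872 + 2.49997 × 3.0 = 12.4986 m/s
v = 12.4986 m/s / 0.3048 = 41.01 ft/s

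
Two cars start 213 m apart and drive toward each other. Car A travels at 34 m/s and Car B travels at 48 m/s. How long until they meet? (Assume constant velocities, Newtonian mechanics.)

Combined speed: v_combined = 34 + 48 = 82 m/s
Time to meet: t = d/v_combined = 213/82 = 2.6 s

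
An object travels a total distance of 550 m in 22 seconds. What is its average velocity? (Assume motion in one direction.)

v_avg = Δd / Δt = 550 / 22 = 25.0 m/s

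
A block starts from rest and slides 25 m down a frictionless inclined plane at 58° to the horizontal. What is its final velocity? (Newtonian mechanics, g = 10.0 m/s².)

a = g sin(θ) = 10.0 × sin(58°) = 8.4805 m/s²
v = √(2ad) = √(2 × 8.4805 × 25) = 20.59 m/s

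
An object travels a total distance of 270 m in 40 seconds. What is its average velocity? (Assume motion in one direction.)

v_avg = Δd / Δt = 270 / 40 = 6.75 m/s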